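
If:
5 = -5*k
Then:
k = -1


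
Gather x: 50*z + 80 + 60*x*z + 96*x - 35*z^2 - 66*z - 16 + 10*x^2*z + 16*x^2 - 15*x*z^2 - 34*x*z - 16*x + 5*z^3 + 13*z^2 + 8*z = x^2*(10*z + 16) + x*(-15*z^2 + 26*z + 80) + 5*z^3 - 22*z^2 - 8*z + 64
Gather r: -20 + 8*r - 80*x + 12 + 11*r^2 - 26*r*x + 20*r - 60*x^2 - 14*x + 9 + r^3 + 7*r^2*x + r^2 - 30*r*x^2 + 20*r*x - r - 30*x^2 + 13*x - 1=r^3 + r^2*(7*x + 12) + r*(-30*x^2 - 6*x + 27) - 90*x^2 - 81*x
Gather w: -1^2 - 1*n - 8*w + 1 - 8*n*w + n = w*(-8*n - 8)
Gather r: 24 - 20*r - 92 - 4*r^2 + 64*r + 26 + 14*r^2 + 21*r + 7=10*r^2 + 65*r - 35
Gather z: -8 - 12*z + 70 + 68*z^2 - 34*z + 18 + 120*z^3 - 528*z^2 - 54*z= 120*z^3 - 460*z^2 - 100*z + 80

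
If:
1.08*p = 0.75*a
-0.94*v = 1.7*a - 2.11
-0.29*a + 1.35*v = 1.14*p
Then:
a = 0.86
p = 0.60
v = 0.69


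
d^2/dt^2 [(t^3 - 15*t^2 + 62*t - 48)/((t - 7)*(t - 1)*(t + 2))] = 6*(-3*t^3 + 62*t^2 - 436*t + 1016)/(t^6 - 15*t^5 + 33*t^4 + 295*t^3 - 462*t^2 - 2940*t - 2744)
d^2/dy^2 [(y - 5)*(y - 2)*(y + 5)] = 6*y - 4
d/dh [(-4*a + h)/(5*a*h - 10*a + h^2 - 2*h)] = (5*a*h - 10*a + h^2 - 2*h + (4*a - h)*(5*a + 2*h - 2))/(5*a*h - 10*a + h^2 - 2*h)^2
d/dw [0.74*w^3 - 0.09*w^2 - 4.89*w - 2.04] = 2.22*w^2 - 0.18*w - 4.89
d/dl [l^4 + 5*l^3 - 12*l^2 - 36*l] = 4*l^3 + 15*l^2 - 24*l - 36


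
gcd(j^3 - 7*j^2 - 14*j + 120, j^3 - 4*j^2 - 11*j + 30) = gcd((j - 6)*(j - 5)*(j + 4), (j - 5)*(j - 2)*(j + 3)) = j - 5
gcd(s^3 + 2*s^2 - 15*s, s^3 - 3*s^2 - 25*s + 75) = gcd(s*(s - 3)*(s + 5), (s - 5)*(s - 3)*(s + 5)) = s^2 + 2*s - 15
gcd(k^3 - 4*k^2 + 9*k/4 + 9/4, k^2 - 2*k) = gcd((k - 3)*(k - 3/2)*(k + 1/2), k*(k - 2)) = 1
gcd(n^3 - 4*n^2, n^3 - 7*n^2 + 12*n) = n^2 - 4*n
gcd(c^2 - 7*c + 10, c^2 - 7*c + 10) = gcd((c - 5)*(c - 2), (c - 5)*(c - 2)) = c^2 - 7*c + 10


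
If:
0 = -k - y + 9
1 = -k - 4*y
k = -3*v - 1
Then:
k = 37/3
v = -40/9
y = -10/3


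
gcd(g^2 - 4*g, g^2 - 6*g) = g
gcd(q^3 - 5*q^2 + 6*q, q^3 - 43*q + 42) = 1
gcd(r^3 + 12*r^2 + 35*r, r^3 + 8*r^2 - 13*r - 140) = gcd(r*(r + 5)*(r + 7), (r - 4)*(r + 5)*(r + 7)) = r^2 + 12*r + 35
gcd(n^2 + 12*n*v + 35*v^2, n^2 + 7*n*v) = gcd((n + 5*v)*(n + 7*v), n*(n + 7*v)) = n + 7*v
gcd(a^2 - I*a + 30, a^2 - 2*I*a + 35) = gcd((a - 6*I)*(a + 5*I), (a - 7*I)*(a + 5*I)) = a + 5*I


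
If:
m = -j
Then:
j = -m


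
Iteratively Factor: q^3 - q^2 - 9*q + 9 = (q - 1)*(q^2 - 9) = (q - 1)*(q + 3)*(q - 3)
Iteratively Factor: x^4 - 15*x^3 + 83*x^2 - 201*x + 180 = (x - 3)*(x^3 - 12*x^2 + 47*x - 60) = (x - 4)*(x - 3)*(x^2 - 8*x + 15) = (x - 5)*(x - 4)*(x - 3)*(x - 3)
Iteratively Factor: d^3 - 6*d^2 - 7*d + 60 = (d + 3)*(d^2 - 9*d + 20) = (d - 4)*(d + 3)*(d - 5)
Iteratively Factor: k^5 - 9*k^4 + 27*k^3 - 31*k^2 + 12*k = (k - 4)*(k^4 - 5*k^3 + 7*k^2 - 3*k) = (k - 4)*(k - 1)*(k^3 - 4*k^2 + 3*k) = (k - 4)*(k - 1)^2*(k^2 - 3*k) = (k - 4)*(k - 3)*(k - 1)^2*(k)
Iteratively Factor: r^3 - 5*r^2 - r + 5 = (r + 1)*(r^2 - 6*r + 5) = (r - 5)*(r + 1)*(r - 1)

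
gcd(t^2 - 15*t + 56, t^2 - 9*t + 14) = t - 7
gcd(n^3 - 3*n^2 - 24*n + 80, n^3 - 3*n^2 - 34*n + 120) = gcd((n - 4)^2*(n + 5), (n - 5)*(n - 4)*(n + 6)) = n - 4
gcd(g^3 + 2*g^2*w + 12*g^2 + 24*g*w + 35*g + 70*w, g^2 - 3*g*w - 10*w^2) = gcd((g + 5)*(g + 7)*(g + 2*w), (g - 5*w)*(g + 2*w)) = g + 2*w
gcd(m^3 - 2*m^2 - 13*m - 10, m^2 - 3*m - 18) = 1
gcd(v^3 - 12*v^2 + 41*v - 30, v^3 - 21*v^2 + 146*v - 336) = v - 6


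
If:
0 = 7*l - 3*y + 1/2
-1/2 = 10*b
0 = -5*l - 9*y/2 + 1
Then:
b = -1/20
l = 1/62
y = 19/93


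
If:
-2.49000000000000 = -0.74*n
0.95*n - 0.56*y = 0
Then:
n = 3.36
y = 5.71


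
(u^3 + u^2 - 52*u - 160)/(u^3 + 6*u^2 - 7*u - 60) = (u - 8)/(u - 3)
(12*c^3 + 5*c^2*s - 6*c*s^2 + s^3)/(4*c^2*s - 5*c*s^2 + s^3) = (-3*c^2 - 2*c*s + s^2)/(s*(-c + s))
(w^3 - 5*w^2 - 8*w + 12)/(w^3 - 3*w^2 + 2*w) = (w^2 - 4*w - 12)/(w*(w - 2))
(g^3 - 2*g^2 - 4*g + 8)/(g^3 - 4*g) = (g - 2)/g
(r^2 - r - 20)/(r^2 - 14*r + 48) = (r^2 - r - 20)/(r^2 - 14*r + 48)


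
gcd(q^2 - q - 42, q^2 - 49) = q - 7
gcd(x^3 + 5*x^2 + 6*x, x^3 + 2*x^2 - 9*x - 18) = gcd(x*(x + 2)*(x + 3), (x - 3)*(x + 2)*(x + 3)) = x^2 + 5*x + 6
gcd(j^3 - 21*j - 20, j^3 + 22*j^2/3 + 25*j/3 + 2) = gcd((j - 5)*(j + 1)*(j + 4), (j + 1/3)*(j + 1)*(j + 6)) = j + 1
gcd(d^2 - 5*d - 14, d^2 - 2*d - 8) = d + 2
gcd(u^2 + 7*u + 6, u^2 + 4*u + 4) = 1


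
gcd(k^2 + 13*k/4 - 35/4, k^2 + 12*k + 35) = k + 5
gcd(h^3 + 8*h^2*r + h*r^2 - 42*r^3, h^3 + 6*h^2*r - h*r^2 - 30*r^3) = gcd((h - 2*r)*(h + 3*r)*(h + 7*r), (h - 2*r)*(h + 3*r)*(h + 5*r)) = -h^2 - h*r + 6*r^2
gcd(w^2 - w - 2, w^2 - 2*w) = w - 2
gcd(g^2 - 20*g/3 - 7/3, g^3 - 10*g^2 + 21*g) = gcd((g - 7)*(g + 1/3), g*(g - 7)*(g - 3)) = g - 7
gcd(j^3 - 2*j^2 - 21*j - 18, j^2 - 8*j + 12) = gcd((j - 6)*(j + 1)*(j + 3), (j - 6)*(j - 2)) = j - 6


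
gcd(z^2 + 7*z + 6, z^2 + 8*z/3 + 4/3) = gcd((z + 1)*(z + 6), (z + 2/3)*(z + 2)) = 1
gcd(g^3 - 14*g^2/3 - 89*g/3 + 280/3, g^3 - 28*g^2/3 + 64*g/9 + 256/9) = g - 8/3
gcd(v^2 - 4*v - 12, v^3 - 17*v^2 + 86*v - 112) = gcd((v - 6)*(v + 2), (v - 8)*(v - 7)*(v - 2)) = 1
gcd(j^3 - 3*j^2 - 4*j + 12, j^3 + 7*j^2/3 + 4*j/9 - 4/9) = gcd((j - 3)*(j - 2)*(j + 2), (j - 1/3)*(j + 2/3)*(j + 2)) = j + 2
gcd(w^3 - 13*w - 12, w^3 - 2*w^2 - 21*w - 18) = w^2 + 4*w + 3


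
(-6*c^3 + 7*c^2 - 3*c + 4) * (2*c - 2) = -12*c^4 + 26*c^3 - 20*c^2 + 14*c - 8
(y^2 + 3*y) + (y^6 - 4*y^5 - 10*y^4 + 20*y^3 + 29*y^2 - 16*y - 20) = y^6 - 4*y^5 - 10*y^4 + 20*y^3 + 30*y^2 - 13*y - 20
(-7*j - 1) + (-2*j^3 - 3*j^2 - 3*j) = -2*j^3 - 3*j^2 - 10*j - 1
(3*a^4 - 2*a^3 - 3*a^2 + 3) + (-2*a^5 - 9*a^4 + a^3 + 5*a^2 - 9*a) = -2*a^5 - 6*a^4 - a^3 + 2*a^2 - 9*a + 3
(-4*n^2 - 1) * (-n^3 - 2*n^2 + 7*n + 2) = 4*n^5 + 8*n^4 - 27*n^3 - 6*n^2 - 7*n - 2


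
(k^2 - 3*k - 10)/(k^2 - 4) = (k - 5)/(k - 2)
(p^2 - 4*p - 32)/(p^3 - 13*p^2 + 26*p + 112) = (p + 4)/(p^2 - 5*p - 14)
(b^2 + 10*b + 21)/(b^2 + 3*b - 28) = (b + 3)/(b - 4)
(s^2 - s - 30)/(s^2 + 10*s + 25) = (s - 6)/(s + 5)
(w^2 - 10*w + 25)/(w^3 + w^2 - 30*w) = (w - 5)/(w*(w + 6))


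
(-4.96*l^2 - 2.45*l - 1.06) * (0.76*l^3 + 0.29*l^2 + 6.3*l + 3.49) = -3.7696*l^5 - 3.3004*l^4 - 32.7641*l^3 - 33.0528*l^2 - 15.2285*l - 3.6994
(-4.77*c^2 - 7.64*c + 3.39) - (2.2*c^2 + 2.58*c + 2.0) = -6.97*c^2 - 10.22*c + 1.39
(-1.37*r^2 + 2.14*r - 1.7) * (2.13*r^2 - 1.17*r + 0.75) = -2.9181*r^4 + 6.1611*r^3 - 7.1523*r^2 + 3.594*r - 1.275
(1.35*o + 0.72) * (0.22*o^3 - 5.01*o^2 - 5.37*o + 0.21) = 0.297*o^4 - 6.6051*o^3 - 10.8567*o^2 - 3.5829*o + 0.1512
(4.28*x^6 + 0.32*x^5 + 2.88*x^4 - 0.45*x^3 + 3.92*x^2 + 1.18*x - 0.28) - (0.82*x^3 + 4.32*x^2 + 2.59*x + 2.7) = 4.28*x^6 + 0.32*x^5 + 2.88*x^4 - 1.27*x^3 - 0.4*x^2 - 1.41*x - 2.98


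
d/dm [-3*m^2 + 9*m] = 9 - 6*m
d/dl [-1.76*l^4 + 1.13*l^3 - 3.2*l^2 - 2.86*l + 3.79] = -7.04*l^3 + 3.39*l^2 - 6.4*l - 2.86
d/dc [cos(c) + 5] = -sin(c)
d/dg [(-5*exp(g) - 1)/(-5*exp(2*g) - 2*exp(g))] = (-25*exp(2*g) - 10*exp(g) - 2)*exp(-g)/(25*exp(2*g) + 20*exp(g) + 4)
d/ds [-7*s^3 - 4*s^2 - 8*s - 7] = -21*s^2 - 8*s - 8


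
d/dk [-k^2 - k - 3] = -2*k - 1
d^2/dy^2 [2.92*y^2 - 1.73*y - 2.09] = 5.84000000000000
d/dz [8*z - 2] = 8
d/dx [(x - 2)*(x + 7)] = 2*x + 5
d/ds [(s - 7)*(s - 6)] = 2*s - 13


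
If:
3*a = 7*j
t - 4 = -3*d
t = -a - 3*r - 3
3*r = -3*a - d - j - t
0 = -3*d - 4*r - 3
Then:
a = 4/5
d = 37/35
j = 12/35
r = -54/35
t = 29/35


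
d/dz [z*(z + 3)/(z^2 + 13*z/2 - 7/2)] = 14*(z^2 - 2*z - 3)/(4*z^4 + 52*z^3 + 141*z^2 - 182*z + 49)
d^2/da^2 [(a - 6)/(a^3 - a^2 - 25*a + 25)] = 2*((a - 6)*(-3*a^2 + 2*a + 25)^2 + (-3*a^2 + 2*a - (a - 6)*(3*a - 1) + 25)*(a^3 - a^2 - 25*a + 25))/(a^3 - a^2 - 25*a + 25)^3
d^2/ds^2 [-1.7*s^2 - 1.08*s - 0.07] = -3.40000000000000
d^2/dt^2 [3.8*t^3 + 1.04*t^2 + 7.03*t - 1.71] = 22.8*t + 2.08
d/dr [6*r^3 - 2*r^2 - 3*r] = 18*r^2 - 4*r - 3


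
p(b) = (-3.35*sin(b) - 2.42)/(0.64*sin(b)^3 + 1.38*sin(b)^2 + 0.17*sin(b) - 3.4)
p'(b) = (-3.35*sin(b) - 2.42)*(-1.92*sin(b)^2*cos(b) - 2.76*sin(b)*cos(b) - 0.17*cos(b))/(0.64*sin(b)^3 + 1.38*sin(b)^2 + 0.17*sin(b) - 3.4)^2 - 3.35*cos(b)/(0.64*sin(b)^3 + 1.38*sin(b)^2 + 0.17*sin(b) - 3.4)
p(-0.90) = -0.07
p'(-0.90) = 0.71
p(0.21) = 0.95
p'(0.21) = 1.23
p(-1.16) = -0.23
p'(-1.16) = 0.49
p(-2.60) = 0.22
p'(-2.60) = -0.85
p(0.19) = 0.92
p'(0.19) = 1.20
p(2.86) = 1.04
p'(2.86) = -1.33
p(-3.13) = 0.70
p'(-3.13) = -1.01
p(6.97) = 1.77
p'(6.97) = 2.43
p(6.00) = 0.44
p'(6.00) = 0.90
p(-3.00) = 0.57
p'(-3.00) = -0.95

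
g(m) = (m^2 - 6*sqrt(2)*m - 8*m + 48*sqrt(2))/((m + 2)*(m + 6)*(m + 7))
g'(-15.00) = -0.13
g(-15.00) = -0.58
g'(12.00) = 0.00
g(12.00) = 0.00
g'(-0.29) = -1.27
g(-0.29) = 1.11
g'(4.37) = -0.02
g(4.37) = 0.02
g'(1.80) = -0.13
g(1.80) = 0.16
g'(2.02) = -0.11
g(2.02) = 0.13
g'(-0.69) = -2.42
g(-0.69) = 1.82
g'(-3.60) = 2.74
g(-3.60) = -10.74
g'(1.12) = -0.24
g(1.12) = 0.28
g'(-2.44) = -25.31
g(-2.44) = -15.97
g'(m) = (2*m - 6*sqrt(2) - 8)/((m + 2)*(m + 6)*(m + 7)) - (m^2 - 6*sqrt(2)*m - 8*m + 48*sqrt(2))/((m + 2)*(m + 6)*(m + 7)^2) - (m^2 - 6*sqrt(2)*m - 8*m + 48*sqrt(2))/((m + 2)*(m + 6)^2*(m + 7)) - (m^2 - 6*sqrt(2)*m - 8*m + 48*sqrt(2))/((m + 2)^2*(m + 6)*(m + 7))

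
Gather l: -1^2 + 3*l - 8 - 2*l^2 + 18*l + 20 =-2*l^2 + 21*l + 11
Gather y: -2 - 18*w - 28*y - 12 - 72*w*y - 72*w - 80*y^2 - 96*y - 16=-90*w - 80*y^2 + y*(-72*w - 124) - 30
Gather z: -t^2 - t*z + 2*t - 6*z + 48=-t^2 + 2*t + z*(-t - 6) + 48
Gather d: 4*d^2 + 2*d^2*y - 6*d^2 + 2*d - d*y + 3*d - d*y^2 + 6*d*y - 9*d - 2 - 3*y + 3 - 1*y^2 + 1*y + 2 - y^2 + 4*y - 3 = d^2*(2*y - 2) + d*(-y^2 + 5*y - 4) - 2*y^2 + 2*y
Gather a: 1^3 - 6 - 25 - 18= -48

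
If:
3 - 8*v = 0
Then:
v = 3/8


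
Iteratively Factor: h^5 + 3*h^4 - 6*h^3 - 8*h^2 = (h + 4)*(h^4 - h^3 - 2*h^2) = (h + 1)*(h + 4)*(h^3 - 2*h^2) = h*(h + 1)*(h + 4)*(h^2 - 2*h) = h^2*(h + 1)*(h + 4)*(h - 2)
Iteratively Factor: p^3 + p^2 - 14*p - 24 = (p + 2)*(p^2 - p - 12) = (p - 4)*(p + 2)*(p + 3)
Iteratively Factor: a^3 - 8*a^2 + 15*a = (a - 5)*(a^2 - 3*a) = (a - 5)*(a - 3)*(a)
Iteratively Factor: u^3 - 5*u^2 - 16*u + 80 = (u + 4)*(u^2 - 9*u + 20) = (u - 5)*(u + 4)*(u - 4)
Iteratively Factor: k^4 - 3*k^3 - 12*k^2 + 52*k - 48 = (k - 2)*(k^3 - k^2 - 14*k + 24) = (k - 2)^2*(k^2 + k - 12) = (k - 3)*(k - 2)^2*(k + 4)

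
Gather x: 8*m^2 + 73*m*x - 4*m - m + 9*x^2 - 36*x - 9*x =8*m^2 - 5*m + 9*x^2 + x*(73*m - 45)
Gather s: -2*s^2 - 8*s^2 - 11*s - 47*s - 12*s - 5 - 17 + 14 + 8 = -10*s^2 - 70*s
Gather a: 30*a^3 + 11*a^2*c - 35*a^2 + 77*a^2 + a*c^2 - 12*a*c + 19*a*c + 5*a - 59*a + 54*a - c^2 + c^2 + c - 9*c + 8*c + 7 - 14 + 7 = 30*a^3 + a^2*(11*c + 42) + a*(c^2 + 7*c)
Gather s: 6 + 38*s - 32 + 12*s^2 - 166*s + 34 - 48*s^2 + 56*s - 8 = -36*s^2 - 72*s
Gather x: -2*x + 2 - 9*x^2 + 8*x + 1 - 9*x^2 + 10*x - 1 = -18*x^2 + 16*x + 2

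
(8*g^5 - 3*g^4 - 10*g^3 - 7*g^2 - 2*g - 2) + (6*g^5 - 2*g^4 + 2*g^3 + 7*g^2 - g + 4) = 14*g^5 - 5*g^4 - 8*g^3 - 3*g + 2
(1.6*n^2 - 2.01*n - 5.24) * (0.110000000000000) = 0.176*n^2 - 0.2211*n - 0.5764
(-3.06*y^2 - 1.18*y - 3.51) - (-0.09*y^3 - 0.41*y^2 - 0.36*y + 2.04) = 0.09*y^3 - 2.65*y^2 - 0.82*y - 5.55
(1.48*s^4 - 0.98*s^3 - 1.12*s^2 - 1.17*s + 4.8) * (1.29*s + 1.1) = 1.9092*s^5 + 0.3638*s^4 - 2.5228*s^3 - 2.7413*s^2 + 4.905*s + 5.28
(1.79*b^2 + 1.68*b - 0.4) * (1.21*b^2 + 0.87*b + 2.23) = 2.1659*b^4 + 3.5901*b^3 + 4.9693*b^2 + 3.3984*b - 0.892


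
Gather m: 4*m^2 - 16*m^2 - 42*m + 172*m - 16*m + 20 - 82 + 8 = -12*m^2 + 114*m - 54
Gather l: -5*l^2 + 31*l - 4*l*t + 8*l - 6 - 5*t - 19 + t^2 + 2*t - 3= -5*l^2 + l*(39 - 4*t) + t^2 - 3*t - 28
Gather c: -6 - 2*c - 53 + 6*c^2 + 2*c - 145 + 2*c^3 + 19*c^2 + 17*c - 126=2*c^3 + 25*c^2 + 17*c - 330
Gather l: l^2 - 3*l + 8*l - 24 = l^2 + 5*l - 24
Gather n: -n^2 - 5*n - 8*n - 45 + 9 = -n^2 - 13*n - 36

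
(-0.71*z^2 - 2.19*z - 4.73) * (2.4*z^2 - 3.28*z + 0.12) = -1.704*z^4 - 2.9272*z^3 - 4.254*z^2 + 15.2516*z - 0.5676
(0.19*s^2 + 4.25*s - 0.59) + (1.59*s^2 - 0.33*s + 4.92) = 1.78*s^2 + 3.92*s + 4.33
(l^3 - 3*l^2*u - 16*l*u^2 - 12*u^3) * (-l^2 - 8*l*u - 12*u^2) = -l^5 - 5*l^4*u + 28*l^3*u^2 + 176*l^2*u^3 + 288*l*u^4 + 144*u^5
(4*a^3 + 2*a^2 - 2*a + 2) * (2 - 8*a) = -32*a^4 - 8*a^3 + 20*a^2 - 20*a + 4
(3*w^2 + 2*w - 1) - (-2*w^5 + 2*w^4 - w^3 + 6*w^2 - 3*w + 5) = 2*w^5 - 2*w^4 + w^3 - 3*w^2 + 5*w - 6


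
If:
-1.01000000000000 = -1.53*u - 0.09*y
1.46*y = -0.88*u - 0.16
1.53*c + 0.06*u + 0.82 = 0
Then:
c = -0.56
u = 0.69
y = -0.53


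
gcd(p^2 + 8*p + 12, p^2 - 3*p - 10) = p + 2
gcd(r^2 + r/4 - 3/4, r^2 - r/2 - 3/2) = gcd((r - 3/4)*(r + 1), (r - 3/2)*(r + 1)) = r + 1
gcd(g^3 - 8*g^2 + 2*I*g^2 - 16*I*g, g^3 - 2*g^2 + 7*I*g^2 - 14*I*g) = g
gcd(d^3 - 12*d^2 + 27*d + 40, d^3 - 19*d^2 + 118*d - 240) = d^2 - 13*d + 40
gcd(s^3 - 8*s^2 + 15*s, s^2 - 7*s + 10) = s - 5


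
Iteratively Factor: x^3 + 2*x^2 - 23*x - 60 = (x + 4)*(x^2 - 2*x - 15) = (x + 3)*(x + 4)*(x - 5)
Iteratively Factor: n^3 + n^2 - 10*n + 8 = (n + 4)*(n^2 - 3*n + 2) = (n - 1)*(n + 4)*(n - 2)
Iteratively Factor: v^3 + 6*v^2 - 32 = (v + 4)*(v^2 + 2*v - 8) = (v - 2)*(v + 4)*(v + 4)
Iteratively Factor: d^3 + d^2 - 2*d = (d - 1)*(d^2 + 2*d) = (d - 1)*(d + 2)*(d)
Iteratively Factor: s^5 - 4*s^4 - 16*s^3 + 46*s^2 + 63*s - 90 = (s - 5)*(s^4 + s^3 - 11*s^2 - 9*s + 18) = (s - 5)*(s + 3)*(s^3 - 2*s^2 - 5*s + 6) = (s - 5)*(s - 3)*(s + 3)*(s^2 + s - 2) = (s - 5)*(s - 3)*(s + 2)*(s + 3)*(s - 1)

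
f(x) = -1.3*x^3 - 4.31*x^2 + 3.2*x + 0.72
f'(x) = -3.9*x^2 - 8.62*x + 3.2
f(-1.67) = -10.59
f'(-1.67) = 6.72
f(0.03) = 0.81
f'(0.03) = 2.94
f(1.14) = -3.16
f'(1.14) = -11.70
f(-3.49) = -7.68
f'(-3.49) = -14.22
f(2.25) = -28.71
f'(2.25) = -35.94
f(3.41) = -90.03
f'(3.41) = -71.54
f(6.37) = -489.80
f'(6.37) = -209.96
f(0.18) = 1.15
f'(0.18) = 1.52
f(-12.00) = 1588.08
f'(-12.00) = -454.96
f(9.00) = -1267.29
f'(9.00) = -390.28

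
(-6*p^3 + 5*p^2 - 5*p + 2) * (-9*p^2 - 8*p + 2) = 54*p^5 + 3*p^4 - 7*p^3 + 32*p^2 - 26*p + 4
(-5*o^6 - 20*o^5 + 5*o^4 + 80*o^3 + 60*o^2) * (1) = -5*o^6 - 20*o^5 + 5*o^4 + 80*o^3 + 60*o^2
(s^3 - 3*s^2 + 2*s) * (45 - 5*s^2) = -5*s^5 + 15*s^4 + 35*s^3 - 135*s^2 + 90*s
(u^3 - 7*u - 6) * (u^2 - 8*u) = u^5 - 8*u^4 - 7*u^3 + 50*u^2 + 48*u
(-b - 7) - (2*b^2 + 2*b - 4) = -2*b^2 - 3*b - 3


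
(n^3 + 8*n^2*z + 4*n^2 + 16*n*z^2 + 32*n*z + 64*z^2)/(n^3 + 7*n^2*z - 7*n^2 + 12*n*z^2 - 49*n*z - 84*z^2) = (n^2 + 4*n*z + 4*n + 16*z)/(n^2 + 3*n*z - 7*n - 21*z)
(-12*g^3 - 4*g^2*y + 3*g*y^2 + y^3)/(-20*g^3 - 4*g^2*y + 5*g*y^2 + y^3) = (3*g + y)/(5*g + y)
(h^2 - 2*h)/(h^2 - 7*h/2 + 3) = 2*h/(2*h - 3)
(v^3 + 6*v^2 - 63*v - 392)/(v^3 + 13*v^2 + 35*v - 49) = (v - 8)/(v - 1)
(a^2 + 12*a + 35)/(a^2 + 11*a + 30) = (a + 7)/(a + 6)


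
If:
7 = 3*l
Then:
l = 7/3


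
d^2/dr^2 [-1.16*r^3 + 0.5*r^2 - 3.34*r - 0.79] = 1.0 - 6.96*r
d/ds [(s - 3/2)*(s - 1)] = 2*s - 5/2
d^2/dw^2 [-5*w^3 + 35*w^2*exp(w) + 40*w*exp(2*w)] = 35*w^2*exp(w) + 160*w*exp(2*w) + 140*w*exp(w) - 30*w + 160*exp(2*w) + 70*exp(w)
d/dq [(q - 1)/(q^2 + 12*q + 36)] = (8 - q)/(q^3 + 18*q^2 + 108*q + 216)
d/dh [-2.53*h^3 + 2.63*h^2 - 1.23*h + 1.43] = -7.59*h^2 + 5.26*h - 1.23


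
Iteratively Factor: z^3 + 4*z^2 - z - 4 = (z + 4)*(z^2 - 1) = (z + 1)*(z + 4)*(z - 1)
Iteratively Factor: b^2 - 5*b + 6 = (b - 2)*(b - 3)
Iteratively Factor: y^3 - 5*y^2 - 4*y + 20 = (y - 5)*(y^2 - 4) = (y - 5)*(y - 2)*(y + 2)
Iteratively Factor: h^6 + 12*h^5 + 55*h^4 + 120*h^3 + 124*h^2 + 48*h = (h + 2)*(h^5 + 10*h^4 + 35*h^3 + 50*h^2 + 24*h) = (h + 2)^2*(h^4 + 8*h^3 + 19*h^2 + 12*h) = (h + 2)^2*(h + 3)*(h^3 + 5*h^2 + 4*h) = (h + 2)^2*(h + 3)*(h + 4)*(h^2 + h) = (h + 1)*(h + 2)^2*(h + 3)*(h + 4)*(h)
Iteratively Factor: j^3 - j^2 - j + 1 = (j - 1)*(j^2 - 1) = (j - 1)*(j + 1)*(j - 1)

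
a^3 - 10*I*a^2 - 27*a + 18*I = (a - 6*I)*(a - 3*I)*(a - I)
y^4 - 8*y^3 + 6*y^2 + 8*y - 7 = (y - 7)*(y - 1)^2*(y + 1)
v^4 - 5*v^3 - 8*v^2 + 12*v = v*(v - 6)*(v - 1)*(v + 2)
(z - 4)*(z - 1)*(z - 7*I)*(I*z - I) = I*z^4 + 7*z^3 - 6*I*z^3 - 42*z^2 + 9*I*z^2 + 63*z - 4*I*z - 28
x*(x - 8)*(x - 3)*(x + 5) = x^4 - 6*x^3 - 31*x^2 + 120*x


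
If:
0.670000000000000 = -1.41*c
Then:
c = -0.48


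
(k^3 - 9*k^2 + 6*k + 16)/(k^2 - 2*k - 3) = (k^2 - 10*k + 16)/(k - 3)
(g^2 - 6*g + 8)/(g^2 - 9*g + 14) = (g - 4)/(g - 7)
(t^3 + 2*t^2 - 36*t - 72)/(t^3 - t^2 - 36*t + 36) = (t + 2)/(t - 1)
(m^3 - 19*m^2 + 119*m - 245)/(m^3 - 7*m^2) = 1 - 12/m + 35/m^2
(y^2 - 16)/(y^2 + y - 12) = (y - 4)/(y - 3)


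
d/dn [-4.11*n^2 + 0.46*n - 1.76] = 0.46 - 8.22*n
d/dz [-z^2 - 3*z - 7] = -2*z - 3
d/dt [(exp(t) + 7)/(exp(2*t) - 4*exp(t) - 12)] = (-2*(exp(t) - 2)*(exp(t) + 7) + exp(2*t) - 4*exp(t) - 12)*exp(t)/(-exp(2*t) + 4*exp(t) + 12)^2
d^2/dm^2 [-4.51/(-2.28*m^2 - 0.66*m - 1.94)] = (-46.889568*m^2 - 13.573296*m + 4.51*(4.56*m + 0.66)*(9.12*m + 1.32) - 39.897264)/(2.28*m^2 + 0.66*m + 1.94)^3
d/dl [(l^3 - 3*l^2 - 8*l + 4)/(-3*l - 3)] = 2*(-l^3 + 3*l + 6)/(3*(l^2 + 2*l + 1))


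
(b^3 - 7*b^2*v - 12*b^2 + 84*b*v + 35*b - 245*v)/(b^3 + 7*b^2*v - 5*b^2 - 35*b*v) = (b^2 - 7*b*v - 7*b + 49*v)/(b*(b + 7*v))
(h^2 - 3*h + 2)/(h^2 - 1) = (h - 2)/(h + 1)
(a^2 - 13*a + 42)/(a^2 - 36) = (a - 7)/(a + 6)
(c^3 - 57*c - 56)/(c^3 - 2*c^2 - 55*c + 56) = (c + 1)/(c - 1)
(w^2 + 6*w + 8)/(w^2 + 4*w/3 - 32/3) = 3*(w + 2)/(3*w - 8)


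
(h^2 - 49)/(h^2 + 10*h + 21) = (h - 7)/(h + 3)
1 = 1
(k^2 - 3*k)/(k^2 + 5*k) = (k - 3)/(k + 5)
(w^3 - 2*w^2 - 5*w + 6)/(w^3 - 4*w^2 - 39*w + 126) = (w^2 + w - 2)/(w^2 - w - 42)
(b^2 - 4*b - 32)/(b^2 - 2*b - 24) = (b - 8)/(b - 6)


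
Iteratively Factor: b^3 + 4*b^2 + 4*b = (b + 2)*(b^2 + 2*b) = b*(b + 2)*(b + 2)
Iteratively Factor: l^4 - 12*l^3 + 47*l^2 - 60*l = (l - 5)*(l^3 - 7*l^2 + 12*l) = (l - 5)*(l - 4)*(l^2 - 3*l) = (l - 5)*(l - 4)*(l - 3)*(l)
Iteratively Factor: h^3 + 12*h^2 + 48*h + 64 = (h + 4)*(h^2 + 8*h + 16) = (h + 4)^2*(h + 4)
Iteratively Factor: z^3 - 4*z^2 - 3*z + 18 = (z - 3)*(z^2 - z - 6) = (z - 3)^2*(z + 2)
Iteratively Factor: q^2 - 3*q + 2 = (q - 1)*(q - 2)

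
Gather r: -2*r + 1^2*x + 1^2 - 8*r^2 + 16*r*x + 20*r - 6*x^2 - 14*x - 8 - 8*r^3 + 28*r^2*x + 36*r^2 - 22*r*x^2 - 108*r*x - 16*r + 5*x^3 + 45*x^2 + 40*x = -8*r^3 + r^2*(28*x + 28) + r*(-22*x^2 - 92*x + 2) + 5*x^3 + 39*x^2 + 27*x - 7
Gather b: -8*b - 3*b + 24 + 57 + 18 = 99 - 11*b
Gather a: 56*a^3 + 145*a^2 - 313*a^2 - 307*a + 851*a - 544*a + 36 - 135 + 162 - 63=56*a^3 - 168*a^2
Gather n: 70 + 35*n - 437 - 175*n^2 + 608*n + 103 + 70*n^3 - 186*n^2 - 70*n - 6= 70*n^3 - 361*n^2 + 573*n - 270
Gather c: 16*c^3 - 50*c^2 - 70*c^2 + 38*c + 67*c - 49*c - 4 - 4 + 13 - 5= 16*c^3 - 120*c^2 + 56*c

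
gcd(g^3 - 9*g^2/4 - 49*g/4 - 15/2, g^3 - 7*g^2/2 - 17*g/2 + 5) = g^2 - 3*g - 10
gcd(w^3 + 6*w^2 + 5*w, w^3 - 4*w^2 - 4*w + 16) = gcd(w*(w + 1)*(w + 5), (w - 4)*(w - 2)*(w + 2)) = 1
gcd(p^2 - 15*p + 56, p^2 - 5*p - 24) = p - 8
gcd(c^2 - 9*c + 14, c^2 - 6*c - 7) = c - 7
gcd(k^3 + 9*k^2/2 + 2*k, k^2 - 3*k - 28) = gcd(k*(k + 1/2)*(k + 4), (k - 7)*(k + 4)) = k + 4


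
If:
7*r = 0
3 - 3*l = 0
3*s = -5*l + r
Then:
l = 1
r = 0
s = -5/3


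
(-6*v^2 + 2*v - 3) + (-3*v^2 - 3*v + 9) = -9*v^2 - v + 6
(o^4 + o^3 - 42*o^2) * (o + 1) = o^5 + 2*o^4 - 41*o^3 - 42*o^2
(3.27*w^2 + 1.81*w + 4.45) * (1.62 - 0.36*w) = -1.1772*w^3 + 4.6458*w^2 + 1.3302*w + 7.209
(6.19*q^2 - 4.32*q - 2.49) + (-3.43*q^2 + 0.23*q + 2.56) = 2.76*q^2 - 4.09*q + 0.0699999999999998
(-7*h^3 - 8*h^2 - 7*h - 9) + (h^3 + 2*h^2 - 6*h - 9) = -6*h^3 - 6*h^2 - 13*h - 18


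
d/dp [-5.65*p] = -5.65000000000000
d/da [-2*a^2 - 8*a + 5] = -4*a - 8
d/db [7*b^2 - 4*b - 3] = 14*b - 4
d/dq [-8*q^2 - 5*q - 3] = -16*q - 5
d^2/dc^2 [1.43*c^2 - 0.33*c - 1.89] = 2.86000000000000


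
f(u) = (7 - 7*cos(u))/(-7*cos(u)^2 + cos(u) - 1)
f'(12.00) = 0.97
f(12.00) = -0.21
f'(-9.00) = -0.90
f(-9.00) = -1.73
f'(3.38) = -0.45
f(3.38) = -1.61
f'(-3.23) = 0.16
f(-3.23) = -1.56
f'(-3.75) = 1.52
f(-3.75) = -1.95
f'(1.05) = -6.36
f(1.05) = -1.57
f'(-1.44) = 12.12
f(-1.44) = -6.16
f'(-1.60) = -2.71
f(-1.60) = -6.96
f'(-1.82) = -9.41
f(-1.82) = -5.22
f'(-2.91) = -0.44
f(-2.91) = -1.61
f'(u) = (7 - 7*cos(u))*(-14*sin(u)*cos(u) + sin(u))/(-7*cos(u)^2 + cos(u) - 1)^2 + 7*sin(u)/(-7*cos(u)^2 + cos(u) - 1)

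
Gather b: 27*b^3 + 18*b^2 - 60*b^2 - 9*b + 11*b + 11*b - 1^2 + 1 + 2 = 27*b^3 - 42*b^2 + 13*b + 2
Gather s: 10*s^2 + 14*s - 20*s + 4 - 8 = 10*s^2 - 6*s - 4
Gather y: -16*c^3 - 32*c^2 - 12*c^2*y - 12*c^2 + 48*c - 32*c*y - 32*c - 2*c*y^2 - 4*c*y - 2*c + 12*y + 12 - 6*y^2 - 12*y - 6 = -16*c^3 - 44*c^2 + 14*c + y^2*(-2*c - 6) + y*(-12*c^2 - 36*c) + 6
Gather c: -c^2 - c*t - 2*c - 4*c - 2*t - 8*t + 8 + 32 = -c^2 + c*(-t - 6) - 10*t + 40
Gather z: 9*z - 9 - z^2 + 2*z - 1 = -z^2 + 11*z - 10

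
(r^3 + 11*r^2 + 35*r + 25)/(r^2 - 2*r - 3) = (r^2 + 10*r + 25)/(r - 3)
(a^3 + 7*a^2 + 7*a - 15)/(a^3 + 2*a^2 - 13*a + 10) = (a + 3)/(a - 2)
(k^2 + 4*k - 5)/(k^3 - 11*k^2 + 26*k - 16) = (k + 5)/(k^2 - 10*k + 16)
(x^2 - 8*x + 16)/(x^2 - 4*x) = (x - 4)/x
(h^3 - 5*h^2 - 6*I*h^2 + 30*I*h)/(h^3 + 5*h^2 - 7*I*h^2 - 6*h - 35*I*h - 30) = h*(h - 5)/(h^2 + h*(5 - I) - 5*I)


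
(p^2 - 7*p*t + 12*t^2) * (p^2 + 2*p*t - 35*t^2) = p^4 - 5*p^3*t - 37*p^2*t^2 + 269*p*t^3 - 420*t^4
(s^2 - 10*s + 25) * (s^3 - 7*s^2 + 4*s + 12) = s^5 - 17*s^4 + 99*s^3 - 203*s^2 - 20*s + 300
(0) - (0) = 0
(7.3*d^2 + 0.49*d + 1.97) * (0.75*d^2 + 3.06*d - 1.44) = 5.475*d^4 + 22.7055*d^3 - 7.5351*d^2 + 5.3226*d - 2.8368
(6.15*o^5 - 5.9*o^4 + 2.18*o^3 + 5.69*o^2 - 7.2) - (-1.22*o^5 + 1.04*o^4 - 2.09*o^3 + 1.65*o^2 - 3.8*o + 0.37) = 7.37*o^5 - 6.94*o^4 + 4.27*o^3 + 4.04*o^2 + 3.8*o - 7.57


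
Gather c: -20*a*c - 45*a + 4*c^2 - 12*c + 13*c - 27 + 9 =-45*a + 4*c^2 + c*(1 - 20*a) - 18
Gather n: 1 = 1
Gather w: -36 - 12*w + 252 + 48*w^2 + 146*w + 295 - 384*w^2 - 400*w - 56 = -336*w^2 - 266*w + 455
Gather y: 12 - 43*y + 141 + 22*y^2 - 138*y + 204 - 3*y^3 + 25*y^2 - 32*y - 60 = -3*y^3 + 47*y^2 - 213*y + 297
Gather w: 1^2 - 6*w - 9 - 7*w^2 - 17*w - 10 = -7*w^2 - 23*w - 18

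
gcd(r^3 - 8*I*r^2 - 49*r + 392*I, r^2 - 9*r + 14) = r - 7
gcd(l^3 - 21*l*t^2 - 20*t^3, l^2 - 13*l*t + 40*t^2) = -l + 5*t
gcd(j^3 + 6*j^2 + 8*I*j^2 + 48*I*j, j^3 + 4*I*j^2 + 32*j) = j^2 + 8*I*j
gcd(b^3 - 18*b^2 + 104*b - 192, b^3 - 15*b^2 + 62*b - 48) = b^2 - 14*b + 48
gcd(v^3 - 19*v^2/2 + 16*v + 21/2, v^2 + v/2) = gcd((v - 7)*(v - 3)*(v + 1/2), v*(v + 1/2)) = v + 1/2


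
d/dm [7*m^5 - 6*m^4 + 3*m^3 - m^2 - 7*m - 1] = 35*m^4 - 24*m^3 + 9*m^2 - 2*m - 7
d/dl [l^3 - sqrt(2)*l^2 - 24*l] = 3*l^2 - 2*sqrt(2)*l - 24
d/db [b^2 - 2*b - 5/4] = 2*b - 2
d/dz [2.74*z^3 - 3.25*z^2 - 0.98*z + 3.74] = 8.22*z^2 - 6.5*z - 0.98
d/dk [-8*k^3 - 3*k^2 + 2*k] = -24*k^2 - 6*k + 2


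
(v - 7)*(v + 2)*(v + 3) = v^3 - 2*v^2 - 29*v - 42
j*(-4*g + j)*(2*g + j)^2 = -16*g^3*j - 12*g^2*j^2 + j^4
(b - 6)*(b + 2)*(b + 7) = b^3 + 3*b^2 - 40*b - 84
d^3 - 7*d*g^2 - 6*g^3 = (d - 3*g)*(d + g)*(d + 2*g)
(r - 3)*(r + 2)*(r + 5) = r^3 + 4*r^2 - 11*r - 30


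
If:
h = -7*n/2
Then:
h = -7*n/2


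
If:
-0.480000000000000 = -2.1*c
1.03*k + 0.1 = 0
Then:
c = 0.23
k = -0.10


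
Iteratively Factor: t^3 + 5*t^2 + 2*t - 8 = (t - 1)*(t^2 + 6*t + 8) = (t - 1)*(t + 2)*(t + 4)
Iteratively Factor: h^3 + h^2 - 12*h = (h)*(h^2 + h - 12) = h*(h + 4)*(h - 3)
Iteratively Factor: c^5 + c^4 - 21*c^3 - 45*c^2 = (c + 3)*(c^4 - 2*c^3 - 15*c^2) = (c + 3)^2*(c^3 - 5*c^2) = c*(c + 3)^2*(c^2 - 5*c) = c^2*(c + 3)^2*(c - 5)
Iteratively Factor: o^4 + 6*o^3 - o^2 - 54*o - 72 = (o + 4)*(o^3 + 2*o^2 - 9*o - 18) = (o + 2)*(o + 4)*(o^2 - 9) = (o - 3)*(o + 2)*(o + 4)*(o + 3)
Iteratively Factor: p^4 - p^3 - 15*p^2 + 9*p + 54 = (p - 3)*(p^3 + 2*p^2 - 9*p - 18) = (p - 3)*(p + 2)*(p^2 - 9) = (p - 3)^2*(p + 2)*(p + 3)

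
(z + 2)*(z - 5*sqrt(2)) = z^2 - 5*sqrt(2)*z + 2*z - 10*sqrt(2)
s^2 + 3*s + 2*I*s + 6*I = (s + 3)*(s + 2*I)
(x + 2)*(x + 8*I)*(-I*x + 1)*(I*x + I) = x^4 + 3*x^3 + 9*I*x^3 - 6*x^2 + 27*I*x^2 - 24*x + 18*I*x - 16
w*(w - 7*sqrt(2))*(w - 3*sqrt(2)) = w^3 - 10*sqrt(2)*w^2 + 42*w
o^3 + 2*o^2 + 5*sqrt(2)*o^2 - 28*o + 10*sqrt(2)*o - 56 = (o + 2)*(o - 2*sqrt(2))*(o + 7*sqrt(2))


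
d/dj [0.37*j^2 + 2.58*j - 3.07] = 0.74*j + 2.58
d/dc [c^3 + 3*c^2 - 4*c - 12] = 3*c^2 + 6*c - 4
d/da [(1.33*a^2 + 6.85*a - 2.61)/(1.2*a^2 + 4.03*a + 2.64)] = (-2.8601*a^2 + 13.2864*a + 28.6023)/(1.44*a^4 + 9.672*a^3 + 22.5769*a^2 + 21.2784*a + 6.9696)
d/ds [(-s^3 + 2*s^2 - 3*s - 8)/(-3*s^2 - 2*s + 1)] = (3*s^4 + 4*s^3 - 16*s^2 - 44*s - 19)/(9*s^4 + 12*s^3 - 2*s^2 - 4*s + 1)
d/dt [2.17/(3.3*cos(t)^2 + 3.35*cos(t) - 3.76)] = (14.322*cos(t) + 7.2695)*sin(t)/(3.3*cos(t)^2 + 3.35*cos(t) - 3.76)^2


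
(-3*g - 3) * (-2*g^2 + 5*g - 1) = 6*g^3 - 9*g^2 - 12*g + 3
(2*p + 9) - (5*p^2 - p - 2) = -5*p^2 + 3*p + 11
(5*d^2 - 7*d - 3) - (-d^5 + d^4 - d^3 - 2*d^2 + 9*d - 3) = d^5 - d^4 + d^3 + 7*d^2 - 16*d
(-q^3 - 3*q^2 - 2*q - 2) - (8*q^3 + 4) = -9*q^3 - 3*q^2 - 2*q - 6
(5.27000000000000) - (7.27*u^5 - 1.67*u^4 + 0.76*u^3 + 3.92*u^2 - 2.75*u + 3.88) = -7.27*u^5 + 1.67*u^4 - 0.76*u^3 - 3.92*u^2 + 2.75*u + 1.39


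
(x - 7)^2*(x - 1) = x^3 - 15*x^2 + 63*x - 49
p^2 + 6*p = p*(p + 6)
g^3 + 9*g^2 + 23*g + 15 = (g + 1)*(g + 3)*(g + 5)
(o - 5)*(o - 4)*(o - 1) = o^3 - 10*o^2 + 29*o - 20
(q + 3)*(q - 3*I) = q^2 + 3*q - 3*I*q - 9*I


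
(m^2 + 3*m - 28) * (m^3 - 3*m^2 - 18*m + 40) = m^5 - 55*m^3 + 70*m^2 + 624*m - 1120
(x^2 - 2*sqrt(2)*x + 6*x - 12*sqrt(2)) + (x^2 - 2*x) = 2*x^2 - 2*sqrt(2)*x + 4*x - 12*sqrt(2)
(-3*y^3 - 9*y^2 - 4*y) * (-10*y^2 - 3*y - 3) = 30*y^5 + 99*y^4 + 76*y^3 + 39*y^2 + 12*y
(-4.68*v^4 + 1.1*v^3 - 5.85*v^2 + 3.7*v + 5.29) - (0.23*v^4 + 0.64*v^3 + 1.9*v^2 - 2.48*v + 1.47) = -4.91*v^4 + 0.46*v^3 - 7.75*v^2 + 6.18*v + 3.82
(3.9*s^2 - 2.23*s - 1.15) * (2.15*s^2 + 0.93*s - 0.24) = 8.385*s^4 - 1.1675*s^3 - 5.4824*s^2 - 0.5343*s + 0.276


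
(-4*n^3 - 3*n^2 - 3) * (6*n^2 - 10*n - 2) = -24*n^5 + 22*n^4 + 38*n^3 - 12*n^2 + 30*n + 6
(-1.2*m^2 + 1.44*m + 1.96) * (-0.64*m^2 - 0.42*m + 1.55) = 0.768*m^4 - 0.4176*m^3 - 3.7192*m^2 + 1.4088*m + 3.038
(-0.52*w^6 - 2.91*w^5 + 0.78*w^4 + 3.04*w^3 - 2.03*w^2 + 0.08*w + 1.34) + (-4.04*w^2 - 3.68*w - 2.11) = -0.52*w^6 - 2.91*w^5 + 0.78*w^4 + 3.04*w^3 - 6.07*w^2 - 3.6*w - 0.77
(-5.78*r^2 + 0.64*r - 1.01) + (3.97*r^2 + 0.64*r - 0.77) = -1.81*r^2 + 1.28*r - 1.78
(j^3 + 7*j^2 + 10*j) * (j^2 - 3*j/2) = j^5 + 11*j^4/2 - j^3/2 - 15*j^2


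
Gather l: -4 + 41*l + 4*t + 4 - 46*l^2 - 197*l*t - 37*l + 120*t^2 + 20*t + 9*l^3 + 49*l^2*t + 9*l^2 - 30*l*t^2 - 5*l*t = 9*l^3 + l^2*(49*t - 37) + l*(-30*t^2 - 202*t + 4) + 120*t^2 + 24*t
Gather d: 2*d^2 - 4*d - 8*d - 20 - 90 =2*d^2 - 12*d - 110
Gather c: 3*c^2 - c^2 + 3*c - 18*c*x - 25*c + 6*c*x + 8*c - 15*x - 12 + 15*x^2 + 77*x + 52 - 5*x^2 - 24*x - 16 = 2*c^2 + c*(-12*x - 14) + 10*x^2 + 38*x + 24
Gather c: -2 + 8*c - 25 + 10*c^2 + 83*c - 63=10*c^2 + 91*c - 90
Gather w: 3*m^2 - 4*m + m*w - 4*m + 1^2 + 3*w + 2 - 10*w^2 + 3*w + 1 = 3*m^2 - 8*m - 10*w^2 + w*(m + 6) + 4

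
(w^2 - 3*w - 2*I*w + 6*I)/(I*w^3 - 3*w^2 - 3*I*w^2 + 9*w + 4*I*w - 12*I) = (-I*w - 2)/(w^2 + 3*I*w + 4)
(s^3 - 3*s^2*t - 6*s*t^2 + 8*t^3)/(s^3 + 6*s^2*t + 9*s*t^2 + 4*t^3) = (s^3 - 3*s^2*t - 6*s*t^2 + 8*t^3)/(s^3 + 6*s^2*t + 9*s*t^2 + 4*t^3)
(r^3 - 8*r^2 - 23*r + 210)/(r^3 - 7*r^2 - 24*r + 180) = (r - 7)/(r - 6)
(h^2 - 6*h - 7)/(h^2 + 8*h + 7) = (h - 7)/(h + 7)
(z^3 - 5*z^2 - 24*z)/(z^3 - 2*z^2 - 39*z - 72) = z/(z + 3)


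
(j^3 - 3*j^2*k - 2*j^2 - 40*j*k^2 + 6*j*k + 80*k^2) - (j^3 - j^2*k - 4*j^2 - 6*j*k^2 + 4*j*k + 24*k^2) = -2*j^2*k + 2*j^2 - 34*j*k^2 + 2*j*k + 56*k^2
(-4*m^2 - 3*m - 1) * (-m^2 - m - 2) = 4*m^4 + 7*m^3 + 12*m^2 + 7*m + 2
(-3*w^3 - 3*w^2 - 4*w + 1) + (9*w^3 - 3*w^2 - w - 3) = 6*w^3 - 6*w^2 - 5*w - 2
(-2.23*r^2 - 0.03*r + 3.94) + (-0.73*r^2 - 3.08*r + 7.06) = -2.96*r^2 - 3.11*r + 11.0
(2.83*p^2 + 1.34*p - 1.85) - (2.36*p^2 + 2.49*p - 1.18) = 0.47*p^2 - 1.15*p - 0.67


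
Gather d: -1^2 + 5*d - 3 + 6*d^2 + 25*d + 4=6*d^2 + 30*d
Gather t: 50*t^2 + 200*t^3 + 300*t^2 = 200*t^3 + 350*t^2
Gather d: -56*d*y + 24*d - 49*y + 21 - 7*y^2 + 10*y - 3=d*(24 - 56*y) - 7*y^2 - 39*y + 18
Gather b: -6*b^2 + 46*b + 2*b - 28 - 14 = -6*b^2 + 48*b - 42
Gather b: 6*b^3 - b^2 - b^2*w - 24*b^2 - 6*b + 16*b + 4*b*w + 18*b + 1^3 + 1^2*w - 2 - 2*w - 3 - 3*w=6*b^3 + b^2*(-w - 25) + b*(4*w + 28) - 4*w - 4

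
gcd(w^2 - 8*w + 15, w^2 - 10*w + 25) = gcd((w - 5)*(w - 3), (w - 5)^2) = w - 5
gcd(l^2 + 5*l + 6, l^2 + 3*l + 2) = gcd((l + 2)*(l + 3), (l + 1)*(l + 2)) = l + 2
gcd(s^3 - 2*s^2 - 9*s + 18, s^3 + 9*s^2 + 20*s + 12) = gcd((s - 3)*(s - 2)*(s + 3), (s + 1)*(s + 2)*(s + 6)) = 1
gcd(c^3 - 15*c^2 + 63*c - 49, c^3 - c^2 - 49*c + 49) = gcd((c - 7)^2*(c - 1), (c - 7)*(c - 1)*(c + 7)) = c^2 - 8*c + 7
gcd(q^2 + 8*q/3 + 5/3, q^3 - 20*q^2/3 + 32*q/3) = 1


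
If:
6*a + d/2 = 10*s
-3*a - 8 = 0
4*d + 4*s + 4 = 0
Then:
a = -8/3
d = 4/7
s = -11/7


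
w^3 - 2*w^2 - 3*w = w*(w - 3)*(w + 1)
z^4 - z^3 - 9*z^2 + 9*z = z*(z - 3)*(z - 1)*(z + 3)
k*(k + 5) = k^2 + 5*k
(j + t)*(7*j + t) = 7*j^2 + 8*j*t + t^2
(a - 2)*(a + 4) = a^2 + 2*a - 8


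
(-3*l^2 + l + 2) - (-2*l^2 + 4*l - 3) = -l^2 - 3*l + 5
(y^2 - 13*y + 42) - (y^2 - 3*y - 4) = 46 - 10*y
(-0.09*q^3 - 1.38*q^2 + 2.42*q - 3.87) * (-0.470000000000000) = 0.0423*q^3 + 0.6486*q^2 - 1.1374*q + 1.8189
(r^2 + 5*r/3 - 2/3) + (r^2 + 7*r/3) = 2*r^2 + 4*r - 2/3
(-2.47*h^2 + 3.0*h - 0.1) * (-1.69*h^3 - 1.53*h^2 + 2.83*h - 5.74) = 4.1743*h^5 - 1.2909*h^4 - 11.4111*h^3 + 22.8208*h^2 - 17.503*h + 0.574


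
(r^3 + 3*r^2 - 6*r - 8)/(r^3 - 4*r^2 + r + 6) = (r + 4)/(r - 3)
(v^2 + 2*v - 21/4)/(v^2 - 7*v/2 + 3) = (v + 7/2)/(v - 2)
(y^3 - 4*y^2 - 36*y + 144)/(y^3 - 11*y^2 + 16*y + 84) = (y^2 + 2*y - 24)/(y^2 - 5*y - 14)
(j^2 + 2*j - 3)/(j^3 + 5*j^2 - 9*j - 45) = (j - 1)/(j^2 + 2*j - 15)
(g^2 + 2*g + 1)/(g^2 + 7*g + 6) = (g + 1)/(g + 6)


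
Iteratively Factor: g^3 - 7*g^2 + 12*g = (g - 4)*(g^2 - 3*g) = g*(g - 4)*(g - 3)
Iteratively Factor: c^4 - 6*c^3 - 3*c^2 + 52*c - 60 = (c + 3)*(c^3 - 9*c^2 + 24*c - 20) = (c - 2)*(c + 3)*(c^2 - 7*c + 10) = (c - 5)*(c - 2)*(c + 3)*(c - 2)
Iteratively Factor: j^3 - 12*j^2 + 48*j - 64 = (j - 4)*(j^2 - 8*j + 16) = (j - 4)^2*(j - 4)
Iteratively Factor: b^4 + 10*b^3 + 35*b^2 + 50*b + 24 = (b + 3)*(b^3 + 7*b^2 + 14*b + 8) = (b + 1)*(b + 3)*(b^2 + 6*b + 8) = (b + 1)*(b + 2)*(b + 3)*(b + 4)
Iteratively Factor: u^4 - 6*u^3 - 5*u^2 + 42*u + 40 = (u - 4)*(u^3 - 2*u^2 - 13*u - 10) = (u - 5)*(u - 4)*(u^2 + 3*u + 2) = (u - 5)*(u - 4)*(u + 2)*(u + 1)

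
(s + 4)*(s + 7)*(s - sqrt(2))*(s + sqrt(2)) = s^4 + 11*s^3 + 26*s^2 - 22*s - 56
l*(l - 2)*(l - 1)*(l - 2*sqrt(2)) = l^4 - 3*l^3 - 2*sqrt(2)*l^3 + 2*l^2 + 6*sqrt(2)*l^2 - 4*sqrt(2)*l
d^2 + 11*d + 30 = (d + 5)*(d + 6)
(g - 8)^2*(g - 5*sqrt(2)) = g^3 - 16*g^2 - 5*sqrt(2)*g^2 + 64*g + 80*sqrt(2)*g - 320*sqrt(2)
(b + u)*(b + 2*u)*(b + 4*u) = b^3 + 7*b^2*u + 14*b*u^2 + 8*u^3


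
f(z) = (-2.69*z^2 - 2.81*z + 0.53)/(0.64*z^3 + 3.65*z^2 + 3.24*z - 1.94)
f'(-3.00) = 2.03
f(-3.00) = -3.90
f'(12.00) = 0.02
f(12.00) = -0.25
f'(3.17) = 0.07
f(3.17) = -0.54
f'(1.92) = 0.14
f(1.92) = -0.66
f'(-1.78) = -151.21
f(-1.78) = -12.06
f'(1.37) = 0.24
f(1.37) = -0.76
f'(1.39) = 0.23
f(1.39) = -0.76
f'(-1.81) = -72.35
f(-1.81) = -8.92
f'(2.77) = 0.09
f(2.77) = -0.57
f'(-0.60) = -0.08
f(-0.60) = -0.46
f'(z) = (-5.38*z - 2.81)/(0.64*z^3 + 3.65*z^2 + 3.24*z - 1.94) + (-2.69*z^2 - 2.81*z + 0.53)*(-1.92*z^2 - 7.3*z - 3.24)/(0.64*z^3 + 3.65*z^2 + 3.24*z - 1.94)^2 = (1.7216*z^4 + 3.5968*z^3 + 0.523299999999999*z^2 + 6.5682*z + 3.7342)/(0.4096*z^6 + 4.672*z^5 + 17.4697*z^4 + 21.1688*z^3 - 3.6644*z^2 - 12.5712*z + 3.7636)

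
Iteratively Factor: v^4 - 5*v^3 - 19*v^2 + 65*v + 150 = (v - 5)*(v^3 - 19*v - 30) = (v - 5)*(v + 2)*(v^2 - 2*v - 15) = (v - 5)*(v + 2)*(v + 3)*(v - 5)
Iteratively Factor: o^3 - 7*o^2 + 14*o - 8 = (o - 1)*(o^2 - 6*o + 8) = (o - 4)*(o - 1)*(o - 2)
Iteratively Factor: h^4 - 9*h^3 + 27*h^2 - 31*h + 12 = (h - 4)*(h^3 - 5*h^2 + 7*h - 3) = (h - 4)*(h - 1)*(h^2 - 4*h + 3) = (h - 4)*(h - 1)^2*(h - 3)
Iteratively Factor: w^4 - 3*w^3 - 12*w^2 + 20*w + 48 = (w - 3)*(w^3 - 12*w - 16) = (w - 3)*(w + 2)*(w^2 - 2*w - 8) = (w - 3)*(w + 2)^2*(w - 4)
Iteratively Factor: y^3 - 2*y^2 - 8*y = (y - 4)*(y^2 + 2*y) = (y - 4)*(y + 2)*(y)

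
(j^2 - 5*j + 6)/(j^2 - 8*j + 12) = (j - 3)/(j - 6)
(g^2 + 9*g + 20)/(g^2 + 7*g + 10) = (g + 4)/(g + 2)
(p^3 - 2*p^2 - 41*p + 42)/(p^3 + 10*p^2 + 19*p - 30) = (p - 7)/(p + 5)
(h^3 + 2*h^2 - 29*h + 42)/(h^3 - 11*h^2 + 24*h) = (h^2 + 5*h - 14)/(h*(h - 8))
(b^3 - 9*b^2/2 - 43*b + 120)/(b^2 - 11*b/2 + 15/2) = (b^2 - 2*b - 48)/(b - 3)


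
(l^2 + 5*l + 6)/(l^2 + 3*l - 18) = (l^2 + 5*l + 6)/(l^2 + 3*l - 18)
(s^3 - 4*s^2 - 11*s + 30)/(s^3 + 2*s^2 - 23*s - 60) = (s - 2)/(s + 4)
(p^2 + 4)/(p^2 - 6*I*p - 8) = (p + 2*I)/(p - 4*I)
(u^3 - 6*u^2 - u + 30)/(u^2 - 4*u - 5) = (u^2 - u - 6)/(u + 1)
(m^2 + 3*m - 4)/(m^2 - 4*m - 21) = (-m^2 - 3*m + 4)/(-m^2 + 4*m + 21)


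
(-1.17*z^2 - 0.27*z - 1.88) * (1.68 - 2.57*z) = 3.0069*z^3 - 1.2717*z^2 + 4.378*z - 3.1584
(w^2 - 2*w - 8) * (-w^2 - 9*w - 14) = -w^4 - 7*w^3 + 12*w^2 + 100*w + 112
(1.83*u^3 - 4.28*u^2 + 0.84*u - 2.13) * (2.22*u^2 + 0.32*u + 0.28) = 4.0626*u^5 - 8.916*u^4 + 1.0076*u^3 - 5.6582*u^2 - 0.4464*u - 0.5964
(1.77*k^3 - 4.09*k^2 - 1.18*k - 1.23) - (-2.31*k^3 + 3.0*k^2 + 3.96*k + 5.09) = 4.08*k^3 - 7.09*k^2 - 5.14*k - 6.32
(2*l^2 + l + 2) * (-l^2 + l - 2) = -2*l^4 + l^3 - 5*l^2 - 4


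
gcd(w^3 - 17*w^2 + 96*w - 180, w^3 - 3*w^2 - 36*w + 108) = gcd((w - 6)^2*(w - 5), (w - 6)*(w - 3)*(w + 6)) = w - 6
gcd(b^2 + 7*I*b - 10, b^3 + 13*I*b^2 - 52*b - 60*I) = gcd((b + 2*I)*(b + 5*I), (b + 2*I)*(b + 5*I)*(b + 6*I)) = b^2 + 7*I*b - 10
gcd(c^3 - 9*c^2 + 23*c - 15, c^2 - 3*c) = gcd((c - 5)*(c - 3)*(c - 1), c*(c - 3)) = c - 3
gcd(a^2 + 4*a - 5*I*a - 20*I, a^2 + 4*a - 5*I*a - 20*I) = a^2 + a*(4 - 5*I) - 20*I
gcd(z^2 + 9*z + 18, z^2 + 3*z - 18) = z + 6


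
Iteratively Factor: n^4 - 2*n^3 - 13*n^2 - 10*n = (n)*(n^3 - 2*n^2 - 13*n - 10) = n*(n + 1)*(n^2 - 3*n - 10) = n*(n + 1)*(n + 2)*(n - 5)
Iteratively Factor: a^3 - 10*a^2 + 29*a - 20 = (a - 5)*(a^2 - 5*a + 4) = (a - 5)*(a - 1)*(a - 4)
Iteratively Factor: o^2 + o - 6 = (o - 2)*(o + 3)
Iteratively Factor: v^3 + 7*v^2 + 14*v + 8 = (v + 2)*(v^2 + 5*v + 4) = (v + 2)*(v + 4)*(v + 1)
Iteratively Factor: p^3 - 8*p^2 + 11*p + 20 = (p + 1)*(p^2 - 9*p + 20) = (p - 5)*(p + 1)*(p - 4)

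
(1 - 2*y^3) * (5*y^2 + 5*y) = -10*y^5 - 10*y^4 + 5*y^2 + 5*y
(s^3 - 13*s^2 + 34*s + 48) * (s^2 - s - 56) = s^5 - 14*s^4 - 9*s^3 + 742*s^2 - 1952*s - 2688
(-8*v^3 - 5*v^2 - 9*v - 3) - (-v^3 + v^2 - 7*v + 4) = -7*v^3 - 6*v^2 - 2*v - 7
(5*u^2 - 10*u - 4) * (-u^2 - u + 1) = -5*u^4 + 5*u^3 + 19*u^2 - 6*u - 4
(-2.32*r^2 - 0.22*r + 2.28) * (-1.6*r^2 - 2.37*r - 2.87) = 3.712*r^4 + 5.8504*r^3 + 3.5318*r^2 - 4.7722*r - 6.5436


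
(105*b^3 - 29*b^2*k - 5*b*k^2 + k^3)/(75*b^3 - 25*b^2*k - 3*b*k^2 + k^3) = (7*b - k)/(5*b - k)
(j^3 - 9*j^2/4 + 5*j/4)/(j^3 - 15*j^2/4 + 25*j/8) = 2*(j - 1)/(2*j - 5)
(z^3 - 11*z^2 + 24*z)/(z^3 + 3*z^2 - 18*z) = (z - 8)/(z + 6)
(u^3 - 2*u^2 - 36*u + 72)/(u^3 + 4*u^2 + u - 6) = (u^3 - 2*u^2 - 36*u + 72)/(u^3 + 4*u^2 + u - 6)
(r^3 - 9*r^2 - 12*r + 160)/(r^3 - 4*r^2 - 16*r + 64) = (r^2 - 13*r + 40)/(r^2 - 8*r + 16)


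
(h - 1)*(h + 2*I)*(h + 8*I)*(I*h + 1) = I*h^4 - 9*h^3 - I*h^3 + 9*h^2 - 6*I*h^2 - 16*h + 6*I*h + 16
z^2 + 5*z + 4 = (z + 1)*(z + 4)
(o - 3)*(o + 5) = o^2 + 2*o - 15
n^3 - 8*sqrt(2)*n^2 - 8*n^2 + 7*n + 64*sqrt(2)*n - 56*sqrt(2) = (n - 7)*(n - 1)*(n - 8*sqrt(2))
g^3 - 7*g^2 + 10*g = g*(g - 5)*(g - 2)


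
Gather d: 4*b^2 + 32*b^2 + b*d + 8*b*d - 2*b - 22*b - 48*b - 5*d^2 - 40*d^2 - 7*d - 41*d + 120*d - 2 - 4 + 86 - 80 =36*b^2 - 72*b - 45*d^2 + d*(9*b + 72)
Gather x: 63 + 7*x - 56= 7*x + 7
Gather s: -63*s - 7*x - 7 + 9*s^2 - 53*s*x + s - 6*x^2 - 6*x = 9*s^2 + s*(-53*x - 62) - 6*x^2 - 13*x - 7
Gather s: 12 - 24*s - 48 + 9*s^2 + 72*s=9*s^2 + 48*s - 36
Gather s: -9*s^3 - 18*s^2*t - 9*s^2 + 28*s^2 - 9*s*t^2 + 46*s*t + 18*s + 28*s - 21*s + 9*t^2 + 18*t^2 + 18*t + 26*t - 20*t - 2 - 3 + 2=-9*s^3 + s^2*(19 - 18*t) + s*(-9*t^2 + 46*t + 25) + 27*t^2 + 24*t - 3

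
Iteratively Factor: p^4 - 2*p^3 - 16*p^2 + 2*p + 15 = (p - 1)*(p^3 - p^2 - 17*p - 15) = (p - 5)*(p - 1)*(p^2 + 4*p + 3) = (p - 5)*(p - 1)*(p + 1)*(p + 3)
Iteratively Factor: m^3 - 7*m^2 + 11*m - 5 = (m - 5)*(m^2 - 2*m + 1) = (m - 5)*(m - 1)*(m - 1)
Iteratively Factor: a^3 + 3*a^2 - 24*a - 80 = (a + 4)*(a^2 - a - 20) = (a - 5)*(a + 4)*(a + 4)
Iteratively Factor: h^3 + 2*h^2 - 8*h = (h + 4)*(h^2 - 2*h) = h*(h + 4)*(h - 2)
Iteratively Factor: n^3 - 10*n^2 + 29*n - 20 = (n - 5)*(n^2 - 5*n + 4) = (n - 5)*(n - 4)*(n - 1)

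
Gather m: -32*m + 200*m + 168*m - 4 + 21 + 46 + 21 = 336*m + 84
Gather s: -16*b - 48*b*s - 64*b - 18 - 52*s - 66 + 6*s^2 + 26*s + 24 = -80*b + 6*s^2 + s*(-48*b - 26) - 60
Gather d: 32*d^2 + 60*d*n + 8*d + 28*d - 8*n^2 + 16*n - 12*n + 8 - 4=32*d^2 + d*(60*n + 36) - 8*n^2 + 4*n + 4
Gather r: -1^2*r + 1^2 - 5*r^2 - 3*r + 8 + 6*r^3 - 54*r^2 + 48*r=6*r^3 - 59*r^2 + 44*r + 9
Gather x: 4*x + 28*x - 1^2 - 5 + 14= 32*x + 8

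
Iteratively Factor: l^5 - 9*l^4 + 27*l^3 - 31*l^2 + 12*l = (l - 4)*(l^4 - 5*l^3 + 7*l^2 - 3*l) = (l - 4)*(l - 1)*(l^3 - 4*l^2 + 3*l) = l*(l - 4)*(l - 1)*(l^2 - 4*l + 3) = l*(l - 4)*(l - 3)*(l - 1)*(l - 1)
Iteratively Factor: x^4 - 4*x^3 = (x - 4)*(x^3) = x*(x - 4)*(x^2) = x^2*(x - 4)*(x)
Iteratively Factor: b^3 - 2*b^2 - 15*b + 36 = (b - 3)*(b^2 + b - 12) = (b - 3)*(b + 4)*(b - 3)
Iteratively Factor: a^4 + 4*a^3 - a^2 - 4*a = (a)*(a^3 + 4*a^2 - a - 4) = a*(a + 4)*(a^2 - 1) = a*(a + 1)*(a + 4)*(a - 1)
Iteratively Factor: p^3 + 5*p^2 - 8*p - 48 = (p + 4)*(p^2 + p - 12) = (p + 4)^2*(p - 3)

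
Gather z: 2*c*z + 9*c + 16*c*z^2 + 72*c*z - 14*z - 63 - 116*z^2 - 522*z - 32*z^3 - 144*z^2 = 9*c - 32*z^3 + z^2*(16*c - 260) + z*(74*c - 536) - 63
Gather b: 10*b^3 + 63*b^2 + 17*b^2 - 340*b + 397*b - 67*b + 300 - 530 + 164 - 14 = 10*b^3 + 80*b^2 - 10*b - 80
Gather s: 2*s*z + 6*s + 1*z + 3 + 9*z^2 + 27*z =s*(2*z + 6) + 9*z^2 + 28*z + 3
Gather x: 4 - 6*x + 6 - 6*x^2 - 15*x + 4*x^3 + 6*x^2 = 4*x^3 - 21*x + 10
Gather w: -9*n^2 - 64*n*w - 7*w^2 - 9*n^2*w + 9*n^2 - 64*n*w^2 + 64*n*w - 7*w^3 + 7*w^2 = -9*n^2*w - 64*n*w^2 - 7*w^3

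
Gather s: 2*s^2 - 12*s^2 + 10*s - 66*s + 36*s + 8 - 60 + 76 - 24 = -10*s^2 - 20*s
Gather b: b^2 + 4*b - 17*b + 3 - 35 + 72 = b^2 - 13*b + 40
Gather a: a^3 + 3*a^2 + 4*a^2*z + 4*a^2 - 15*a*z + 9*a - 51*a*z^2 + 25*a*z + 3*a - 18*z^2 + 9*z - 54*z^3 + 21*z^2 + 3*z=a^3 + a^2*(4*z + 7) + a*(-51*z^2 + 10*z + 12) - 54*z^3 + 3*z^2 + 12*z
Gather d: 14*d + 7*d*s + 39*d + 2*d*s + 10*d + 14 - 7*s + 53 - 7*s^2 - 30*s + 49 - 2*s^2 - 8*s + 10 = d*(9*s + 63) - 9*s^2 - 45*s + 126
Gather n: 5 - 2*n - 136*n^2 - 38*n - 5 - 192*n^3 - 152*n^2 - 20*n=-192*n^3 - 288*n^2 - 60*n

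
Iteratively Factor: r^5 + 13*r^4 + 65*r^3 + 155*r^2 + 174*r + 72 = (r + 1)*(r^4 + 12*r^3 + 53*r^2 + 102*r + 72) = (r + 1)*(r + 4)*(r^3 + 8*r^2 + 21*r + 18) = (r + 1)*(r + 3)*(r + 4)*(r^2 + 5*r + 6) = (r + 1)*(r + 3)^2*(r + 4)*(r + 2)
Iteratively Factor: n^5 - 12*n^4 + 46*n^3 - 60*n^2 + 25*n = (n - 5)*(n^4 - 7*n^3 + 11*n^2 - 5*n) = n*(n - 5)*(n^3 - 7*n^2 + 11*n - 5) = n*(n - 5)*(n - 1)*(n^2 - 6*n + 5) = n*(n - 5)^2*(n - 1)*(n - 1)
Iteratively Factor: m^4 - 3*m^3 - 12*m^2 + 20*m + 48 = (m + 2)*(m^3 - 5*m^2 - 2*m + 24) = (m - 3)*(m + 2)*(m^2 - 2*m - 8) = (m - 4)*(m - 3)*(m + 2)*(m + 2)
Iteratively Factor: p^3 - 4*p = (p - 2)*(p^2 + 2*p) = p*(p - 2)*(p + 2)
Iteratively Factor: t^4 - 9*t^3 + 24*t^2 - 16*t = (t - 4)*(t^3 - 5*t^2 + 4*t) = (t - 4)^2*(t^2 - t) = t*(t - 4)^2*(t - 1)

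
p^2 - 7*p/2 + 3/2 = (p - 3)*(p - 1/2)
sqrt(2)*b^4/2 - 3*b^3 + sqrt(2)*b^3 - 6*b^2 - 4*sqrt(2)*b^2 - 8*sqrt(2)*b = b*(b + 2)*(b - 4*sqrt(2))*(sqrt(2)*b/2 + 1)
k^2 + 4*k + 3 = (k + 1)*(k + 3)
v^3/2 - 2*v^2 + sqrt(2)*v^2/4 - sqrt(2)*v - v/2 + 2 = (v/2 + sqrt(2)/2)*(v - 4)*(v - sqrt(2)/2)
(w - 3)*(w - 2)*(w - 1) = w^3 - 6*w^2 + 11*w - 6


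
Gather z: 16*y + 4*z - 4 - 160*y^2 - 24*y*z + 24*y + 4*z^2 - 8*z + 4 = -160*y^2 + 40*y + 4*z^2 + z*(-24*y - 4)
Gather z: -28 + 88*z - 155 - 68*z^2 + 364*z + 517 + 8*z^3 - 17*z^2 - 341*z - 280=8*z^3 - 85*z^2 + 111*z + 54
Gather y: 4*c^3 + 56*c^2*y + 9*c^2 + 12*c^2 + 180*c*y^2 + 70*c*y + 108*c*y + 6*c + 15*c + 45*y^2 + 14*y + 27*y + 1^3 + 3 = 4*c^3 + 21*c^2 + 21*c + y^2*(180*c + 45) + y*(56*c^2 + 178*c + 41) + 4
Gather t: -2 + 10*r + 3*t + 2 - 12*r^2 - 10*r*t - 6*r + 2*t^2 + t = -12*r^2 + 4*r + 2*t^2 + t*(4 - 10*r)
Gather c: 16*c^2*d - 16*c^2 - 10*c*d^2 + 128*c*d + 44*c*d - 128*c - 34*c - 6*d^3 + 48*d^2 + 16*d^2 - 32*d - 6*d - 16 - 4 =c^2*(16*d - 16) + c*(-10*d^2 + 172*d - 162) - 6*d^3 + 64*d^2 - 38*d - 20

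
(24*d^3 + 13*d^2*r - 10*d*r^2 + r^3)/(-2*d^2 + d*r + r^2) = (24*d^3 + 13*d^2*r - 10*d*r^2 + r^3)/(-2*d^2 + d*r + r^2)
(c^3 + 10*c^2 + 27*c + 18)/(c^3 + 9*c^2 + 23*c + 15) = (c + 6)/(c + 5)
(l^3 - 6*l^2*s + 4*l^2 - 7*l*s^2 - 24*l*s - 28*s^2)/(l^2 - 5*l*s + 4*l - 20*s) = (-l^2 + 6*l*s + 7*s^2)/(-l + 5*s)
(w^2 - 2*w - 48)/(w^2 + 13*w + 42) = (w - 8)/(w + 7)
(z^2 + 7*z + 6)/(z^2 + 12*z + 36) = (z + 1)/(z + 6)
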